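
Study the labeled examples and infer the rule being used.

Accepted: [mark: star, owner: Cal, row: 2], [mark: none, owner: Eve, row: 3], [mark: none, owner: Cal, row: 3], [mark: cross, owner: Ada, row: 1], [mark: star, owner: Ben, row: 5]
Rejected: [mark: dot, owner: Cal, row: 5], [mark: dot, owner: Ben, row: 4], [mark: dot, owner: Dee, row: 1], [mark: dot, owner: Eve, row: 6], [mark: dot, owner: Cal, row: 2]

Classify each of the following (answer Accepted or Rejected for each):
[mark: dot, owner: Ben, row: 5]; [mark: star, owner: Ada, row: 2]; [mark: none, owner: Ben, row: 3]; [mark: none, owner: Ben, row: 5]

Rejected, Accepted, Accepted, Accepted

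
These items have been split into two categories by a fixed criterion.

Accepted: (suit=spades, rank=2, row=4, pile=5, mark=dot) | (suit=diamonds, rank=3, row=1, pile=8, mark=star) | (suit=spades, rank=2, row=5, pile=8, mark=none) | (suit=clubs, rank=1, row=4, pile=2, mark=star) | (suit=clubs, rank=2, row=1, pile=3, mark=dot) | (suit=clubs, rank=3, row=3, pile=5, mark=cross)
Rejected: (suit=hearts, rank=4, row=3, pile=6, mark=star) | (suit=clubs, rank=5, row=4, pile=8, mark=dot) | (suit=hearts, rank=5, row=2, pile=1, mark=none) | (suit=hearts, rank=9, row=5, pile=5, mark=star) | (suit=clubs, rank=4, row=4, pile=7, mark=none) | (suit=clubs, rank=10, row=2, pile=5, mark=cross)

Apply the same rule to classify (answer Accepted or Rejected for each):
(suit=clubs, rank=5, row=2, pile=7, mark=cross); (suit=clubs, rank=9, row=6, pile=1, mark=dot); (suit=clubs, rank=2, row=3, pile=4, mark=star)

The common property of the 'Accepted' items is: rank ≤ 3. No 'Rejected' item has it.
(suit=clubs, rank=5, row=2, pile=7, mark=cross): Rejected (rank = 5).
(suit=clubs, rank=9, row=6, pile=1, mark=dot): Rejected (rank = 9).
(suit=clubs, rank=2, row=3, pile=4, mark=star): Accepted (rank = 2).

Rejected, Rejected, Accepted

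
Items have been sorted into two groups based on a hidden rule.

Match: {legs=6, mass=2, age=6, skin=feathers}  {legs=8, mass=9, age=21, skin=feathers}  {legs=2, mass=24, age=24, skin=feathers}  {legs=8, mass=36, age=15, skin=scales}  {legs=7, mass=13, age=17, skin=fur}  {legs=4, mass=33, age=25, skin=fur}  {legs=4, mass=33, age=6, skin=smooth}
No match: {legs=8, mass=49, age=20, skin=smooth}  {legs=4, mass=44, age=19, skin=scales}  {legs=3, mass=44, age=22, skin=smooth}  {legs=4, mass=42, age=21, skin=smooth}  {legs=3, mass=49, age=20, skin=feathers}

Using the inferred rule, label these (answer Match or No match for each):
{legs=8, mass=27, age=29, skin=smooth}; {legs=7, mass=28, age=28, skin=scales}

Match, Match

Every 'Match' example satisfies: mass ≤ 36. None of the 'No match' examples do.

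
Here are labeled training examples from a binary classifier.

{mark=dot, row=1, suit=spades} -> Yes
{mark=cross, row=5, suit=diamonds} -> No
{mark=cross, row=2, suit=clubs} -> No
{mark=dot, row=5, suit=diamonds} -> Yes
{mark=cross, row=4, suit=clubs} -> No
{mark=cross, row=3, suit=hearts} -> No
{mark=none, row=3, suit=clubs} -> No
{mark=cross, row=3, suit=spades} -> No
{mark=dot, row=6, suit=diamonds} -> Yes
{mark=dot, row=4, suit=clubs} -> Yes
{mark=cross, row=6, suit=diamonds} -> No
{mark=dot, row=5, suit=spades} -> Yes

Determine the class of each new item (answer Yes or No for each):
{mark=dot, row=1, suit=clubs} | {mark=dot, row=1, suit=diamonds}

Yes, Yes

Every 'Yes' example satisfies: mark is dot. None of the 'No' examples do.
{mark=dot, row=1, suit=clubs}: mark is dot — passes, so Yes. {mark=dot, row=1, suit=diamonds}: mark is dot — passes, so Yes.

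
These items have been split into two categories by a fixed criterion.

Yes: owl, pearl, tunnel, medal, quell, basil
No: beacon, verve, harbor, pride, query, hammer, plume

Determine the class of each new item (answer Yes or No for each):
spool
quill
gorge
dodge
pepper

Yes, Yes, No, No, No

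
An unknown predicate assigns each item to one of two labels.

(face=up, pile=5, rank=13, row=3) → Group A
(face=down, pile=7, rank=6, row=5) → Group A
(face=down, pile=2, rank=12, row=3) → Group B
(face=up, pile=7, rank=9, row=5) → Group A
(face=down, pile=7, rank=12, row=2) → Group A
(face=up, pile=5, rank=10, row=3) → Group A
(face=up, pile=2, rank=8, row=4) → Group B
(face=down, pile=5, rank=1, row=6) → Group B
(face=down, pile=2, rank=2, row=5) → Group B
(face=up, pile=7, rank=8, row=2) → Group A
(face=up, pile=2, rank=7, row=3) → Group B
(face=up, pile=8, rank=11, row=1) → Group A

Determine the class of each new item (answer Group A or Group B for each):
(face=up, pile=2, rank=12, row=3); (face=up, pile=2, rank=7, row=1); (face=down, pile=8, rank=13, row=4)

Group B, Group B, Group A

'Group A' ⟺ row ≤ 5 AND pile ≥ 5.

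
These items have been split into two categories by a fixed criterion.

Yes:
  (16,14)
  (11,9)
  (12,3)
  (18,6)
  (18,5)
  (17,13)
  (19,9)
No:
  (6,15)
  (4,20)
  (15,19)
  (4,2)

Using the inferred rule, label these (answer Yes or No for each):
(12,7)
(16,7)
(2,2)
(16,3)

A rule that fits every label: first > second AND sum ≥ 15 — true of each 'Yes' example, false of each 'No' one.

Yes, Yes, No, Yes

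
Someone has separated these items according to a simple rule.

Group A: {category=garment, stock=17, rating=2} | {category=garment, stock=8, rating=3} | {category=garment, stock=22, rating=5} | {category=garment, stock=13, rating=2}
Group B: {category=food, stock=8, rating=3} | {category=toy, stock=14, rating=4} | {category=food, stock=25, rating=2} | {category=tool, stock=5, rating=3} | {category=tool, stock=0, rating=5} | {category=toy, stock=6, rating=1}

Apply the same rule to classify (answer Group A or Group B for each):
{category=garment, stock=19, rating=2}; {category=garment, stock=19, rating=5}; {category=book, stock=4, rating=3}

Group A, Group A, Group B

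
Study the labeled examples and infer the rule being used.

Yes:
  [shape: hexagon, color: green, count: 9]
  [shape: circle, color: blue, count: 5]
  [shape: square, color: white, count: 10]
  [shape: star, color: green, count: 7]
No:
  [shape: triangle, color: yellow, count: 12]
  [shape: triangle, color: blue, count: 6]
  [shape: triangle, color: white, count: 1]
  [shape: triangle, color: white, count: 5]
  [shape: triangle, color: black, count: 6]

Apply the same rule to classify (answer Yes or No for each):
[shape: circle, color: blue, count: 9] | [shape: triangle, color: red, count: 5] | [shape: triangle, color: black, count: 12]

Yes, No, No

Comparing the two groups points to one rule — shape is not triangle.
[shape: circle, color: blue, count: 9]: shape is circle — qualifies, so Yes.
[shape: triangle, color: red, count: 5]: shape is triangle — fails the rule, so No.
[shape: triangle, color: black, count: 12]: shape is triangle — fails the rule, so No.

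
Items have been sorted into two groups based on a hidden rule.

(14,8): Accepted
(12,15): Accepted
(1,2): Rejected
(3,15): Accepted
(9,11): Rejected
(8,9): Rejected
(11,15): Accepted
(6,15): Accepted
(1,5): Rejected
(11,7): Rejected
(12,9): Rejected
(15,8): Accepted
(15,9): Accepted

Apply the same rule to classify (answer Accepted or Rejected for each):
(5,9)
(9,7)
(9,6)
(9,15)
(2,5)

Rejected, Rejected, Rejected, Accepted, Rejected

The pattern is that an item is 'Accepted' exactly when: max ≥ 14.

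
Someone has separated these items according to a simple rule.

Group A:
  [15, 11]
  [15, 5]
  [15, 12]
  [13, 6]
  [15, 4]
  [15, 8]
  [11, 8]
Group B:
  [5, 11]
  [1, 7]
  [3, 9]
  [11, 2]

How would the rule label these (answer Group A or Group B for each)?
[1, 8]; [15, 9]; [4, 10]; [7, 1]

Group B, Group A, Group B, Group B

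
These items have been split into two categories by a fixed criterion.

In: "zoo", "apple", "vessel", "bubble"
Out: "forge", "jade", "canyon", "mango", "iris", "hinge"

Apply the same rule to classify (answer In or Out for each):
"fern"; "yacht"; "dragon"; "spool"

Out, Out, Out, In

Looking at the examples, the only property every 'In' case has and every 'Out' case lacks is: has a double letter.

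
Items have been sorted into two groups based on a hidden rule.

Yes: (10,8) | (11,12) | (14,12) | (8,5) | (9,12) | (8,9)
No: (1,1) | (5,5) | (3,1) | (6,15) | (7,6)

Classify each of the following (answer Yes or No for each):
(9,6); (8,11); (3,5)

Yes, Yes, No

Every 'Yes' example satisfies: first ≥ 8. None of the 'No' examples do.
(9,6): first 9 — passes, so Yes. (8,11): first 8 — passes, so Yes. (3,5): first 3 — doesn't qualify, so No.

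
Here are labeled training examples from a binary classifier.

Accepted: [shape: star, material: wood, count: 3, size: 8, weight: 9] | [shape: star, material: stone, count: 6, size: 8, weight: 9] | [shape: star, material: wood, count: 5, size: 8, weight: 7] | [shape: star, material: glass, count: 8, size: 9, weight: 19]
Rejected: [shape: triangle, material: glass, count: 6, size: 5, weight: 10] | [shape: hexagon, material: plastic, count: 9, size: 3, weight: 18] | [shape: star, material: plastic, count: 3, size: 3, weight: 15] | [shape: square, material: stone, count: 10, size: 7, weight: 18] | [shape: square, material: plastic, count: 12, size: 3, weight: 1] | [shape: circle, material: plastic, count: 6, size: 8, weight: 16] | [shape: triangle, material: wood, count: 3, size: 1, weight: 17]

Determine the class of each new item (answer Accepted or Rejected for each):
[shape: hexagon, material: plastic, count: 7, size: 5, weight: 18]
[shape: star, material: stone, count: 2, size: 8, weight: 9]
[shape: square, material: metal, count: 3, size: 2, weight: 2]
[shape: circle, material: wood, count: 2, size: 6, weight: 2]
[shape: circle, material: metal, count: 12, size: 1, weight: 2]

Rejected, Accepted, Rejected, Rejected, Rejected

Rule: shape is star AND size ≥ 5. This holds for each 'Accepted' example and fails for each 'Rejected' one.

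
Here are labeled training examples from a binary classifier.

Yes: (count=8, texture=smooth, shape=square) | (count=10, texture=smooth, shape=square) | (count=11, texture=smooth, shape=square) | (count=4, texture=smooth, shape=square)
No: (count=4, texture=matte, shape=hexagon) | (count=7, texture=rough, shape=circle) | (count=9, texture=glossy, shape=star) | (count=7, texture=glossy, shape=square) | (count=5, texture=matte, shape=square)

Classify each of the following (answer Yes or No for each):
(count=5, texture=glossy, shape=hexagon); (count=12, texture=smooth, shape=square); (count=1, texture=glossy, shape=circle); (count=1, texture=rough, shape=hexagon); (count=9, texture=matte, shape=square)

Rule: texture is smooth. This holds for each 'Yes' example and fails for each 'No' one.
No: (count=5, texture=glossy, shape=hexagon), since texture is glossy.
Yes: (count=12, texture=smooth, shape=square), since texture is smooth.
No: (count=1, texture=glossy, shape=circle), since texture is glossy.
No: (count=1, texture=rough, shape=hexagon), since texture is rough.
No: (count=9, texture=matte, shape=square), since texture is matte.

No, Yes, No, No, No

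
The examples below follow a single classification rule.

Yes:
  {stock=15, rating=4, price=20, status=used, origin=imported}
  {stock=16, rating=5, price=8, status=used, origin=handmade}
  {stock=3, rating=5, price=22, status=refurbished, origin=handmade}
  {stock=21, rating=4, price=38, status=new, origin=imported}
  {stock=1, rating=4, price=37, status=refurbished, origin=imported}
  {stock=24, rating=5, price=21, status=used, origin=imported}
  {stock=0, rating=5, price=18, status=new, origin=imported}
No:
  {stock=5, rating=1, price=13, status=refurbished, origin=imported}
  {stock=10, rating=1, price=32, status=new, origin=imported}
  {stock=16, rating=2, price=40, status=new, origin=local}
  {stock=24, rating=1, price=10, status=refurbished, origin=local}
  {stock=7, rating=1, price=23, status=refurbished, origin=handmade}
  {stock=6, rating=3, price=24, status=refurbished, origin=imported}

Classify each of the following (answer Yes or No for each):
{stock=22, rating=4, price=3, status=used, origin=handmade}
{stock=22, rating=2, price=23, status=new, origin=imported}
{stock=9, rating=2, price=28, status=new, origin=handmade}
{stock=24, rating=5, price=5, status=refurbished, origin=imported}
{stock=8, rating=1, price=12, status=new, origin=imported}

The simplest hypothesis consistent with all the labels is: rating ≥ 4.
{stock=22, rating=4, price=3, status=used, origin=handmade} → rating = 4 → Yes.
{stock=22, rating=2, price=23, status=new, origin=imported} → rating = 2 → No.
{stock=9, rating=2, price=28, status=new, origin=handmade} → rating = 2 → No.
{stock=24, rating=5, price=5, status=refurbished, origin=imported} → rating = 5 → Yes.
{stock=8, rating=1, price=12, status=new, origin=imported} → rating = 1 → No.

Yes, No, No, Yes, No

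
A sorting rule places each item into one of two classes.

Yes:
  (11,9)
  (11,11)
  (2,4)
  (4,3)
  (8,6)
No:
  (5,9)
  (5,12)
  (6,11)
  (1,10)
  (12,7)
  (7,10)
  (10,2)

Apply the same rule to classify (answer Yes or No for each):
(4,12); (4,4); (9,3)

No, Yes, No

The distinguishing property — |first − second| ≤ 2 — holds for all the 'Yes' cases and none of the 'No' cases.
(4,12): No (|4−12| = 8).
(4,4): Yes (|4−4| = 0).
(9,3): No (|9−3| = 6).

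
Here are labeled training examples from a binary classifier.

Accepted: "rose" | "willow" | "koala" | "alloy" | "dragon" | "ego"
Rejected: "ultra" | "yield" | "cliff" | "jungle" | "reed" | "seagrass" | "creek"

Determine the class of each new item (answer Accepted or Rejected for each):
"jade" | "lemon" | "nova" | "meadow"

Rejected, Accepted, Accepted, Accepted

One predicate separates the groups cleanly: contains 'o'.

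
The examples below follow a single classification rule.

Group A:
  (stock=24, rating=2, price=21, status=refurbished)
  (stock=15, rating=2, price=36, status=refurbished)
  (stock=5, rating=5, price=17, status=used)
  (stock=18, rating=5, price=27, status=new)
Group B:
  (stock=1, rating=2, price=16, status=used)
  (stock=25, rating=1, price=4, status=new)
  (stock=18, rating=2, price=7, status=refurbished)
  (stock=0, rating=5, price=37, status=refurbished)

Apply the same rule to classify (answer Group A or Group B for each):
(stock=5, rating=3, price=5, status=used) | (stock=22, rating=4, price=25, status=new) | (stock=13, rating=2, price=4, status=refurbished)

Group B, Group A, Group B

A rule that fits every label: price ≥ 16 AND stock ≥ 5 — true of each 'Group A' example, false of each 'Group B' one.
(stock=5, rating=3, price=5, status=used) → price = 5, stock = 5 → Group B.
(stock=22, rating=4, price=25, status=new) → price = 25, stock = 22 → Group A.
(stock=13, rating=2, price=4, status=refurbished) → price = 4, stock = 13 → Group B.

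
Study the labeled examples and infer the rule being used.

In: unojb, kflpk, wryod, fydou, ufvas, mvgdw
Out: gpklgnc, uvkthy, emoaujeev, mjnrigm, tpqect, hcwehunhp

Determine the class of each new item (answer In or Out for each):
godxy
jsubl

In, In

All 'In' examples share one property — length 5 — and every 'Out' example lacks it.
godxy → length 5 → In. jsubl → length 5 → In.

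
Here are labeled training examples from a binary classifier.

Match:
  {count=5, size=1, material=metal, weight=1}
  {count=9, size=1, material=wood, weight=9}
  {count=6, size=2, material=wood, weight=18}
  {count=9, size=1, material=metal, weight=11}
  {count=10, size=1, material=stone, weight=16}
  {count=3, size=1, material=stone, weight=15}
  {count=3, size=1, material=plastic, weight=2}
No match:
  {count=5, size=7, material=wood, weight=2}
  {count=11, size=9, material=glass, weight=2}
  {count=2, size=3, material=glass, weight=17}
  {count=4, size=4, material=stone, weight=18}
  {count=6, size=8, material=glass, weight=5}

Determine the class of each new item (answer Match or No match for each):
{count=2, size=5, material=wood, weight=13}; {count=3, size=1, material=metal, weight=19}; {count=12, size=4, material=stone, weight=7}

No match, Match, No match

The common property of the 'Match' items is: size ≤ 2. No 'No match' item has it.
{count=2, size=5, material=wood, weight=13}: size = 5, fails this test → No match. {count=3, size=1, material=metal, weight=19}: size = 1, satisfies this → Match. {count=12, size=4, material=stone, weight=7}: size = 4, fails this test → No match.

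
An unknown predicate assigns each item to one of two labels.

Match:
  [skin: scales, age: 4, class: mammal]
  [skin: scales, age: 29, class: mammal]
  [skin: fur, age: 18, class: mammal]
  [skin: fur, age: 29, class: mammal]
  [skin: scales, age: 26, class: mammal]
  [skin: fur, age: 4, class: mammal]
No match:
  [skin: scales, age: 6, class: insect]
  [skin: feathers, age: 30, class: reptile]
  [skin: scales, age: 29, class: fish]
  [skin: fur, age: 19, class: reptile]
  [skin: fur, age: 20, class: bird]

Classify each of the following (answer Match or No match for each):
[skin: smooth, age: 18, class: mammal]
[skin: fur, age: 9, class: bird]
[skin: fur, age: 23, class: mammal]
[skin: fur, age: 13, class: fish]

Looking at the examples, the only property every 'Match' case has and every 'No match' case lacks is: class is mammal.
[skin: smooth, age: 18, class: mammal]: class is mammal — matches, so Match.
[skin: fur, age: 9, class: bird]: class is bird — doesn't match, so No match.
[skin: fur, age: 23, class: mammal]: class is mammal — matches, so Match.
[skin: fur, age: 13, class: fish]: class is fish — doesn't match, so No match.

Match, No match, Match, No match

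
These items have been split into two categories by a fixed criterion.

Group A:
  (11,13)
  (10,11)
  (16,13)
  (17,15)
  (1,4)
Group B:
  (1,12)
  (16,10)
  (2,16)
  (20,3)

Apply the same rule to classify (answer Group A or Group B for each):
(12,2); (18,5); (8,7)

Group B, Group B, Group A

The common property of the 'Group A' items is: |first − second| ≤ 3. No 'Group B' item has it.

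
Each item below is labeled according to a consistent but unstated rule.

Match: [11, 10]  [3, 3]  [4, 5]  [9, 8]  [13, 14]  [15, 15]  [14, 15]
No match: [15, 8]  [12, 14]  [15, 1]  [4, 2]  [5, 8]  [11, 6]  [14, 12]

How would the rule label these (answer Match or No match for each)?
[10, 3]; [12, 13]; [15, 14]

No match, Match, Match

The pattern is that an item is 'Match' exactly when: |first − second| ≤ 1.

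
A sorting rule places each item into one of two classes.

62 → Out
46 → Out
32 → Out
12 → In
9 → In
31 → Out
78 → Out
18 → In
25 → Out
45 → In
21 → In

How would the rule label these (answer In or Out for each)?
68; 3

The classifier is using: multiple of 3 AND at most 45.

Out, In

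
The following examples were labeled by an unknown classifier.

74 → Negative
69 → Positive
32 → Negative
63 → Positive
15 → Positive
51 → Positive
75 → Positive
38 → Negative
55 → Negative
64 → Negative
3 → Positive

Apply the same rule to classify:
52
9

Negative, Positive

The classifier is using: multiple of 3.
52: Negative (52 = 3·17 + 1). 9: Positive (9 = 3·3).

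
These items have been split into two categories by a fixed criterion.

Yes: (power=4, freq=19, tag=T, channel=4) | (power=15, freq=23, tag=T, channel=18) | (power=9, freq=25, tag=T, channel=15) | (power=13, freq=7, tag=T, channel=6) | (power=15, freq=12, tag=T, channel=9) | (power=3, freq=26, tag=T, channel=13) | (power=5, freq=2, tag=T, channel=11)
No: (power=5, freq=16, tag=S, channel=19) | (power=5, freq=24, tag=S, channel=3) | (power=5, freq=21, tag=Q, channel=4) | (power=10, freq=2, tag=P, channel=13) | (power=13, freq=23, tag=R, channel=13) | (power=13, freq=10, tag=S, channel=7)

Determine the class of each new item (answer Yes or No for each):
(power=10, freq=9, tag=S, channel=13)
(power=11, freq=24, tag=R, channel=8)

No, No

Checking candidate rules against both groups, what survives is: tag is T.
(power=10, freq=9, tag=S, channel=13) → tag is S → No. (power=11, freq=24, tag=R, channel=8) → tag is R → No.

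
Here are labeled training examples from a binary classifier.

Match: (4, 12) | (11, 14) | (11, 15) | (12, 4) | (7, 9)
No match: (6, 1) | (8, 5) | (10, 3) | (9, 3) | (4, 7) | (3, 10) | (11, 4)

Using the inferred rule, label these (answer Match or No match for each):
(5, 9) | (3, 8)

No match, No match

The common property of the 'Match' items is: sum ≥ 16. No 'No match' item has it.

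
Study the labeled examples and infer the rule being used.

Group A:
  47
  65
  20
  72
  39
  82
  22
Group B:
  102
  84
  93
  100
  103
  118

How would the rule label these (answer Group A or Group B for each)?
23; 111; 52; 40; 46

The simplest hypothesis consistent with all the labels is: at most 82.
23 — 23 ≤ 82, hence Group A.
111 — 111 > 82, hence Group B.
52 — 52 ≤ 82, hence Group A.
40 — 40 ≤ 82, hence Group A.
46 — 46 ≤ 82, hence Group A.

Group A, Group B, Group A, Group A, Group A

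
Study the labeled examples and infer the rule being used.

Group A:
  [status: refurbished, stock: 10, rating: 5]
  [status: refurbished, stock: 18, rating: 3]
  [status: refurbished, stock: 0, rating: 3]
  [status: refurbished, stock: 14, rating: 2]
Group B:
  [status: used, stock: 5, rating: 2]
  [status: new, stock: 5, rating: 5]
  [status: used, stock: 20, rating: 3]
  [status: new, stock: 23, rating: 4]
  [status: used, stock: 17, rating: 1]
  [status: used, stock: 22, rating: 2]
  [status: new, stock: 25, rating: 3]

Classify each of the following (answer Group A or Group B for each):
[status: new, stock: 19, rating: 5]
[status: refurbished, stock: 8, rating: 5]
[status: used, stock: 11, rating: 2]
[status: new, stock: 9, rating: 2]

Looking at the examples, the only property every 'Group A' case has and every 'Group B' case lacks is: status is refurbished.
[status: new, stock: 19, rating: 5] → status is new → Group B. [status: refurbished, stock: 8, rating: 5] → status is refurbished → Group A. [status: used, stock: 11, rating: 2] → status is used → Group B. [status: new, stock: 9, rating: 2] → status is new → Group B.

Group B, Group A, Group B, Group B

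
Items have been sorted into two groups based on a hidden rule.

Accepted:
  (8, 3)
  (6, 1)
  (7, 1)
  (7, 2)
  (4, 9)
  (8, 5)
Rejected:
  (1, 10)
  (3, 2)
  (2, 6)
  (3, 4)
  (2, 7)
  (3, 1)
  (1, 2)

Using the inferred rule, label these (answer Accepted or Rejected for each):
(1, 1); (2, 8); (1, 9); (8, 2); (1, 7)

All 'Accepted' examples share one property — first ≥ 4 — and every 'Rejected' example lacks it.

Rejected, Rejected, Rejected, Accepted, Rejected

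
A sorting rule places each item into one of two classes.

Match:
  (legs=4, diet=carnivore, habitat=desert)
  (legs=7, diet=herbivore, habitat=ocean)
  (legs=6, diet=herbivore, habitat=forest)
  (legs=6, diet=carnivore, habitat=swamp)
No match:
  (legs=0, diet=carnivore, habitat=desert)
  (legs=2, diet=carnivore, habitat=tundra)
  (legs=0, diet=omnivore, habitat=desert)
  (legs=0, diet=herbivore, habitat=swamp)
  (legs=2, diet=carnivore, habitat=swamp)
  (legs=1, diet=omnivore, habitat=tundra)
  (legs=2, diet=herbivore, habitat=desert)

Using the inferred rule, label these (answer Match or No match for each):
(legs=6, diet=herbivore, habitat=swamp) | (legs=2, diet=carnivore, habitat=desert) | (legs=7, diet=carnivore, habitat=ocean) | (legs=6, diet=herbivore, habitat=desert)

Match, No match, Match, Match

'Match' ⟺ legs ≥ 4.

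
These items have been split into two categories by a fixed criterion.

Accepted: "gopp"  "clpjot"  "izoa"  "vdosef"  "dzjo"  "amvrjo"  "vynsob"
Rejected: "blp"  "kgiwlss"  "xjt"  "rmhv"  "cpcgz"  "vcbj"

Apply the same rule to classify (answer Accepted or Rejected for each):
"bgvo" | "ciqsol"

Accepted, Accepted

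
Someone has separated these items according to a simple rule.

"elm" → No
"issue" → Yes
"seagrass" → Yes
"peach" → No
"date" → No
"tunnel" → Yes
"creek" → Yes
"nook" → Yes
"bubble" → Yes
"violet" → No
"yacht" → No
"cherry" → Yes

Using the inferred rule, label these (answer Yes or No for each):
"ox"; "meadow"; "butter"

No, No, Yes

The common property of the 'Yes' items is: has a double letter. No 'No' item has it.
"ox": no doubled letter — fails this test, so No.
"meadow": no doubled letter — fails this test, so No.
"butter": 'tt' doubled — passes, so Yes.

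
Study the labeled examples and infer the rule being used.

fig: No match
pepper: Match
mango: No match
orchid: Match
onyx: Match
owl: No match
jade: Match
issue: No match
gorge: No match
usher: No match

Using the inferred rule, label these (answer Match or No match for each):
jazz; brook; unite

Match, No match, No match

The classifier is using: even length.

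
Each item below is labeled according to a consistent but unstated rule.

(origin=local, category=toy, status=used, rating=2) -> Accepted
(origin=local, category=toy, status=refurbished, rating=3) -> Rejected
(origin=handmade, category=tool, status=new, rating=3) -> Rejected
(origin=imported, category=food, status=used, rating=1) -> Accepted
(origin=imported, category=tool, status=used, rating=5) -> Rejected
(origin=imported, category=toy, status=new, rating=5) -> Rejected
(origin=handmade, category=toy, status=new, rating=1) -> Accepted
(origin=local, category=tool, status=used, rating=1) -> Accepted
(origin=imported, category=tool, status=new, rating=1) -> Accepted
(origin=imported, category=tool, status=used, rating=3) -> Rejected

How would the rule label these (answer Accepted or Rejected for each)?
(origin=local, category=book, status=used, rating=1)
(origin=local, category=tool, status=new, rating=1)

Accepted, Accepted

All 'Accepted' examples share one property — rating ≤ 2 — and every 'Rejected' example lacks it.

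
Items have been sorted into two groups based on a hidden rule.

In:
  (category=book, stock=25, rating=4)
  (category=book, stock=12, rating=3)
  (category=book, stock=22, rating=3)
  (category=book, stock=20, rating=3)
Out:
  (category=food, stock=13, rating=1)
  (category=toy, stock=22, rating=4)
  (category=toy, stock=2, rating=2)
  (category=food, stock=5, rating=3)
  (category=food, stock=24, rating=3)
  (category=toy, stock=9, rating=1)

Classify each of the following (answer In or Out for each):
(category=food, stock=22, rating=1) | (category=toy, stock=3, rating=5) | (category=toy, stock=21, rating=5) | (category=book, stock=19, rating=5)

'In' ⟺ category is book.

Out, Out, Out, In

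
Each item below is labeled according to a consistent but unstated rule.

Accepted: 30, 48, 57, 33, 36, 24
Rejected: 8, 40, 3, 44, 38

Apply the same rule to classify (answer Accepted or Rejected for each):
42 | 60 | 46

Accepted, Accepted, Rejected

The simplest hypothesis consistent with all the labels is: multiple of 3 AND at least 8.
42: 42 = 3·14, 42 ≥ 8, checks out → Accepted. 60: 60 = 3·20, 60 ≥ 8, checks out → Accepted. 46: 46 = 3·15 + 1, 46 ≥ 8, fails the rule → Rejected.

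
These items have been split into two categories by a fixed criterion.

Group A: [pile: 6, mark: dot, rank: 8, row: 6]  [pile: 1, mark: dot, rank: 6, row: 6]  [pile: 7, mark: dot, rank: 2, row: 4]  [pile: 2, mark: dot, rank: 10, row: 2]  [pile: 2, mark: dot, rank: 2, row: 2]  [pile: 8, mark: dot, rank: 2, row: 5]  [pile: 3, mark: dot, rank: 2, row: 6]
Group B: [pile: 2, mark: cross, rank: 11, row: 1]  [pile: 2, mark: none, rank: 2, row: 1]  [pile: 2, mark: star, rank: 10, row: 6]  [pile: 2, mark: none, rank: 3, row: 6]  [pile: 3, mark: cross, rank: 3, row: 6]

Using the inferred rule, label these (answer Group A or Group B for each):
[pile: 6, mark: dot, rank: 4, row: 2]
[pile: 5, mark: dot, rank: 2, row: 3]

Group A, Group A

One predicate separates the groups cleanly: mark is dot.
[pile: 6, mark: dot, rank: 4, row: 2]: mark is dot, has this property → Group A.
[pile: 5, mark: dot, rank: 2, row: 3]: mark is dot, has this property → Group A.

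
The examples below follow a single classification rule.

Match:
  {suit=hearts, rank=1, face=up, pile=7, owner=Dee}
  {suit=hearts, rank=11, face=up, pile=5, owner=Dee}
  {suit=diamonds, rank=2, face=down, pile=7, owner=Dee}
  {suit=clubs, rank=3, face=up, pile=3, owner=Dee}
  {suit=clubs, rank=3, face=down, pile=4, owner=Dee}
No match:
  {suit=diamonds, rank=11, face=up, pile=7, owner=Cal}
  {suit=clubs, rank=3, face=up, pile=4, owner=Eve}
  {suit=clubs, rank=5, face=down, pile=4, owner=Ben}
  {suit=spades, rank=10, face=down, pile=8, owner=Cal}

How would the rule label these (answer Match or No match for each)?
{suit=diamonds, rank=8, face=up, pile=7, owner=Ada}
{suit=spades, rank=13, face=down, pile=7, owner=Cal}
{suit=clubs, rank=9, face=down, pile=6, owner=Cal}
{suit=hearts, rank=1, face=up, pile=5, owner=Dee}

No match, No match, No match, Match

All 'Match' examples share one property — owner is Dee — and every 'No match' example lacks it.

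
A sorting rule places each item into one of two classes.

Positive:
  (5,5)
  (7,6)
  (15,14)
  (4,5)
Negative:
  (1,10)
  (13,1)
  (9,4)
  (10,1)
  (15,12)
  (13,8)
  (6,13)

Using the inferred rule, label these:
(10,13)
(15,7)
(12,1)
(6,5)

Negative, Negative, Negative, Positive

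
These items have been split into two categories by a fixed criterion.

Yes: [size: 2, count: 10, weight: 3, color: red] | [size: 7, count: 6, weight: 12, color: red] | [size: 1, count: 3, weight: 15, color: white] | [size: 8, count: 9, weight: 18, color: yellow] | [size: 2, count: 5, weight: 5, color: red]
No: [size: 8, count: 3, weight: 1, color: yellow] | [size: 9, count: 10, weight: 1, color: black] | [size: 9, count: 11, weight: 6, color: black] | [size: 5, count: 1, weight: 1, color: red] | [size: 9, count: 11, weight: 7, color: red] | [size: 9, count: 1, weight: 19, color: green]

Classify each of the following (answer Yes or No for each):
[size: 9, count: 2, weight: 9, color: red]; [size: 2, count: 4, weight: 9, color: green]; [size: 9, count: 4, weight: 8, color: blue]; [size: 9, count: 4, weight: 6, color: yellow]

No, Yes, No, No

The rule appears to be: size ≤ 8 AND weight ≥ 3.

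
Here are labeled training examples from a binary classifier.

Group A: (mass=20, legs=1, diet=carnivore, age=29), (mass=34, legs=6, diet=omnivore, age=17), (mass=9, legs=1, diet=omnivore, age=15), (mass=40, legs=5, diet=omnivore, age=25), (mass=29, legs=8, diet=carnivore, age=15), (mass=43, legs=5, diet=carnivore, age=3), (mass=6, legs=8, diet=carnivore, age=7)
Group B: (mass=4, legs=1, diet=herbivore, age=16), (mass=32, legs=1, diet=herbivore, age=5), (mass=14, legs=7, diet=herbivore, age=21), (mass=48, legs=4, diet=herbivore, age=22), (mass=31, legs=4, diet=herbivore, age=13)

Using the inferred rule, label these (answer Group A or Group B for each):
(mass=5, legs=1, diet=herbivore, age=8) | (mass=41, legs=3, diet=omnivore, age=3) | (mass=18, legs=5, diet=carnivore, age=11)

All 'Group A' examples share one property — diet is not herbivore — and every 'Group B' example lacks it.
(mass=5, legs=1, diet=herbivore, age=8) → diet is herbivore → Group B. (mass=41, legs=3, diet=omnivore, age=3) → diet is omnivore → Group A. (mass=18, legs=5, diet=carnivore, age=11) → diet is carnivore → Group A.

Group B, Group A, Group A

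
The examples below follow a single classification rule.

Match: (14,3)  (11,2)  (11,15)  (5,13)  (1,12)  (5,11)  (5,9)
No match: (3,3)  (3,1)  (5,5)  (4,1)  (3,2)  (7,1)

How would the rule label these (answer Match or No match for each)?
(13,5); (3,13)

Match, Match

One predicate separates the groups cleanly: sum ≥ 13.
(13,5): 13+5 = 18 — checks out, so Match. (3,13): 3+13 = 16 — checks out, so Match.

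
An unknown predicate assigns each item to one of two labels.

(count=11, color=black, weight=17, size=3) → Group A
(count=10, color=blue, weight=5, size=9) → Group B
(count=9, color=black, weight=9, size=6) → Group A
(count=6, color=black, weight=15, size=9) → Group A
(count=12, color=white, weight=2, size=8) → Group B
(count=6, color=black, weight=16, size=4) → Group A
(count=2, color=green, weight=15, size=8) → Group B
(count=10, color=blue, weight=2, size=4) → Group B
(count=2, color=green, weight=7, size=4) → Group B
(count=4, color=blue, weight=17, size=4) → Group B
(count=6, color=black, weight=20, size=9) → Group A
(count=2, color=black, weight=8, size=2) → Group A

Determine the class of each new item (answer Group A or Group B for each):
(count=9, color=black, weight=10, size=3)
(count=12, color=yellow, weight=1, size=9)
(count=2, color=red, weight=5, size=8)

Group A, Group B, Group B

Rule: color is black. This holds for each 'Group A' example and fails for each 'Group B' one.
(count=9, color=black, weight=10, size=3) → color is black → Group A. (count=12, color=yellow, weight=1, size=9) → color is yellow → Group B. (count=2, color=red, weight=5, size=8) → color is red → Group B.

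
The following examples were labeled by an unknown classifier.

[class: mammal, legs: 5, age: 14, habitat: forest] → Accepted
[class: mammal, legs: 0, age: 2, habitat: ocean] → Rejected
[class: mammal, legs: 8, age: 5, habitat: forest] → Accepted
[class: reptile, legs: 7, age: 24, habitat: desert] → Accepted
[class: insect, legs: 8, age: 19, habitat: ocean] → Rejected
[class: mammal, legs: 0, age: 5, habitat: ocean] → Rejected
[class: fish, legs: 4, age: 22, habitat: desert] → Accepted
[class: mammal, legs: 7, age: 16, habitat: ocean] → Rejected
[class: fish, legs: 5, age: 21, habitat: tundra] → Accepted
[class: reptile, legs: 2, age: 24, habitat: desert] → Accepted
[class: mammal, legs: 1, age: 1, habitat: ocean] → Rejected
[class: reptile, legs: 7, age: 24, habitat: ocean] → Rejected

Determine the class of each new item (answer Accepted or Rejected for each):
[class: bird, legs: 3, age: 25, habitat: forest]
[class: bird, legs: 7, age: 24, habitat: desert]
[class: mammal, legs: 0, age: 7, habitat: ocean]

The distinguishing property — habitat is not ocean — holds for all the 'Accepted' cases and none of the 'Rejected' cases.

Accepted, Accepted, Rejected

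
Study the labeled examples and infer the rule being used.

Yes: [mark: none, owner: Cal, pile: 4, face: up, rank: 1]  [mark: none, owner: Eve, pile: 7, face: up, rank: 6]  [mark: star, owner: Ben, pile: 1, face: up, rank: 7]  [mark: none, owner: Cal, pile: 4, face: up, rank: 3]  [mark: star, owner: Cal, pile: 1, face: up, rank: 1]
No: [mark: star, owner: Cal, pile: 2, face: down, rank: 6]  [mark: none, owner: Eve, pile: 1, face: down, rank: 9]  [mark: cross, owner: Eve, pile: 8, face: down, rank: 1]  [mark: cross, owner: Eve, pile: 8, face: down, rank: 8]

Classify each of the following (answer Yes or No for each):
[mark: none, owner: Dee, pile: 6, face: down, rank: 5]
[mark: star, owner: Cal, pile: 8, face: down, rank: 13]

No, No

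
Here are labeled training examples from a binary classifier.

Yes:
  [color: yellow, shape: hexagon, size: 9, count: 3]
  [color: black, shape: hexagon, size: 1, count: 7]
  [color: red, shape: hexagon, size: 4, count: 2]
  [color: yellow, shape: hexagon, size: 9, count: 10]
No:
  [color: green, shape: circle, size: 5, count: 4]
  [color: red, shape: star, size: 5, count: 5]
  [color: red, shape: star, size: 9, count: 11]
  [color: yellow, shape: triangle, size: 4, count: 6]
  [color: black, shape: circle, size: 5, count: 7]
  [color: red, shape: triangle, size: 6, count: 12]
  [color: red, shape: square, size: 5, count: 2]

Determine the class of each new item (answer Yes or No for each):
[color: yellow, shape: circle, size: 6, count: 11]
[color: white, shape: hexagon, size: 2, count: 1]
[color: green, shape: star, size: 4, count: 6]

The rule appears to be: shape is hexagon.
[color: yellow, shape: circle, size: 6, count: 11]: shape is circle — does not fit, so No.
[color: white, shape: hexagon, size: 2, count: 1]: shape is hexagon — checks out, so Yes.
[color: green, shape: star, size: 4, count: 6]: shape is star — does not fit, so No.

No, Yes, No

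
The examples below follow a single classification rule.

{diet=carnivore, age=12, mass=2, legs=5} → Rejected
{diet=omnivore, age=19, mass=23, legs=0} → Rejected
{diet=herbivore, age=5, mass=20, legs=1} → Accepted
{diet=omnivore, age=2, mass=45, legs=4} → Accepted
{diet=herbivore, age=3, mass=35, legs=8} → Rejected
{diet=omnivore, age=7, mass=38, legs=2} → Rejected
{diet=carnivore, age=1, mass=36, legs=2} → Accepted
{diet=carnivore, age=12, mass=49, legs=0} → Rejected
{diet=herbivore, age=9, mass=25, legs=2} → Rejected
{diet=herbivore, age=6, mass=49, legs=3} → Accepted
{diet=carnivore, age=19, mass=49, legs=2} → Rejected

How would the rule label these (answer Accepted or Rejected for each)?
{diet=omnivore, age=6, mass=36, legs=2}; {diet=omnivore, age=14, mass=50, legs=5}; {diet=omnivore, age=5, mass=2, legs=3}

The simplest hypothesis consistent with all the labels is: legs ≤ 4 AND age ≤ 6.
{diet=omnivore, age=6, mass=36, legs=2}: legs = 2, age = 6 — satisfies this, so Accepted. {diet=omnivore, age=14, mass=50, legs=5}: legs = 5, age = 14 — does not satisfy this, so Rejected. {diet=omnivore, age=5, mass=2, legs=3}: legs = 3, age = 5 — satisfies this, so Accepted.

Accepted, Rejected, Accepted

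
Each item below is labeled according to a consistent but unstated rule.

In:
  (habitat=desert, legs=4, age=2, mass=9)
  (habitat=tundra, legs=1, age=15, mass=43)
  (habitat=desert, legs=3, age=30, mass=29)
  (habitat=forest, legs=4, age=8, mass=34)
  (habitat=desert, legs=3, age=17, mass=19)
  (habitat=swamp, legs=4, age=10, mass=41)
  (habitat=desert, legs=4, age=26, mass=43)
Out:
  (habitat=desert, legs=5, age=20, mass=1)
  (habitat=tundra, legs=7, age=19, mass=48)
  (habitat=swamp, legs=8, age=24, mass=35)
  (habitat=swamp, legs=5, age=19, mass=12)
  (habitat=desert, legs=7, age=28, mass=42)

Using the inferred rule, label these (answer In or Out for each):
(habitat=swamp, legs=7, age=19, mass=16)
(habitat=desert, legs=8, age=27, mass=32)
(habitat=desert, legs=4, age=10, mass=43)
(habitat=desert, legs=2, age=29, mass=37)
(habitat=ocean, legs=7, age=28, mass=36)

The classifier is using: legs ≤ 4.

Out, Out, In, In, Out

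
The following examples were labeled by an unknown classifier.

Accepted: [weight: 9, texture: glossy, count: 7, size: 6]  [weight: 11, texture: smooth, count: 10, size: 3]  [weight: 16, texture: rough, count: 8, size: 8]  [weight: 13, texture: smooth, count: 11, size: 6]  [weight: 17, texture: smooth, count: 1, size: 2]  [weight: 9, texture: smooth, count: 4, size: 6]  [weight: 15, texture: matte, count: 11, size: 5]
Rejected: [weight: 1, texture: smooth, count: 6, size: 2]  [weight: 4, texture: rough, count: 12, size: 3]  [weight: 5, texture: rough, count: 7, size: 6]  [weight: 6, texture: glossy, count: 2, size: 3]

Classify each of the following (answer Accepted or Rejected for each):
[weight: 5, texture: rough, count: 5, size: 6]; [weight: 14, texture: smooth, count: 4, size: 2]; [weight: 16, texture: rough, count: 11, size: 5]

Rejected, Accepted, Accepted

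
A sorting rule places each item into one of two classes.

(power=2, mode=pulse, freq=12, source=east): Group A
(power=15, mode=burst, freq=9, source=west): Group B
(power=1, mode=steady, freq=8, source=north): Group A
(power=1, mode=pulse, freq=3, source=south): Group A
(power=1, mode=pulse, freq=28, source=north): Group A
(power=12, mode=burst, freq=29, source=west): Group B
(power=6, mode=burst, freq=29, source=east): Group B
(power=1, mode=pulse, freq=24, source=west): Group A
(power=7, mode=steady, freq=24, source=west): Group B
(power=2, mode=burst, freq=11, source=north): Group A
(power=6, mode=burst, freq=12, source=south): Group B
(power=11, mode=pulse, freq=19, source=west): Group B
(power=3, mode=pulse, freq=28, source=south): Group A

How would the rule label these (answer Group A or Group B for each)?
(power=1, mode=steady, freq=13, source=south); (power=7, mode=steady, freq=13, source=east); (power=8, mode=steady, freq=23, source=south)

A rule that fits every label: power ≤ 3 — true of each 'Group A' example, false of each 'Group B' one.
(power=1, mode=steady, freq=13, source=south): power = 1 — qualifies, so Group A. (power=7, mode=steady, freq=13, source=east): power = 7 — does not pass, so Group B. (power=8, mode=steady, freq=23, source=south): power = 8 — does not pass, so Group B.

Group A, Group B, Group B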